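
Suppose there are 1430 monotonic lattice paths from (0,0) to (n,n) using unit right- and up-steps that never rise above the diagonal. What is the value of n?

Such diagonal-avoiding paths in an n×n grid are counted by C_n. The Catalan number equal to 1430 is C_8.

8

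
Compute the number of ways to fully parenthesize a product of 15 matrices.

2674440

Parenthesizations of m factors correspond to full binary trees with m leaves, counted by C_{m−1}; m = 15 gives C_14.
C_14 = C(28,14)/15 = 40116600/15 = 2674440.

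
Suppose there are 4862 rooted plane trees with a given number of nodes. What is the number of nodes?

10

Rooted ordered trees on m nodes are counted by C_{m−1}, and C_9 = 4862.
So the index is 9, and the number of nodes is 9 + 1 = 10.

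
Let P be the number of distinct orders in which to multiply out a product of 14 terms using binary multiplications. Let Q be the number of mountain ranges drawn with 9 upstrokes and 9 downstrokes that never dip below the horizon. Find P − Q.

738038

Bracketing 14 factors into binary products is counted by C_{14−1} = C_13. So P = C_13 = 742900.
Dyck paths of semilength n (length 2n) are counted by C_n; here n = 9. So Q = C_9 = 4862.
P − Q = 742900 − 4862 = 738038.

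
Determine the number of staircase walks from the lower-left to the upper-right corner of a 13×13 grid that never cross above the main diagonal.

Sub-diagonal monotone paths from (0,0) to (13,13) biject with Dyck paths of semilength 13, giving C_13.
C_13 = 742900.

742900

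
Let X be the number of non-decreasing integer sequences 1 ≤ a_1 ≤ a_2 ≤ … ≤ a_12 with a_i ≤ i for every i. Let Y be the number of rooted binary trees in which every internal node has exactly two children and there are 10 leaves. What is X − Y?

Weakly increasing sequences with a_i ≤ i biject with Dyck paths of semilength 12, so there are C_12. So X = C_12 = 208012.
Full binary trees with 10 leaves have 10−1 = 9 internal nodes, so there are C_9 of them. So Y = C_9 = 4862.
X − Y = 208012 − 4862 = 203150.

203150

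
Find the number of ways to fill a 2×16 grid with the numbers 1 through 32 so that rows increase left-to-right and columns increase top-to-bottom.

Standard Young tableaux of shape 2×n are counted by C_n; here n = 16.
C_16 = C(32,16)/17 = 601080390/17 = 35357670.

35357670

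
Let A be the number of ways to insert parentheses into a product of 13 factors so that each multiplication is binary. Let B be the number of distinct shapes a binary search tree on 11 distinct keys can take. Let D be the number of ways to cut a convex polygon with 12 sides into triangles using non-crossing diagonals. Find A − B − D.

Ways to associate a product of 13 factors correspond to binary trees on 13 leaves, so the count is C_12. So A = C_12 = 208012.
There are C_n binary search tree shapes on n keys; with n = 11 that is C_11. So B = C_11 = 58786.
Triangulations of a convex m-gon are counted by C_{m−2}; with m = 12 this is C_10. So D = C_10 = 16796.
A − B − D = 208012 − 58786 − 16796 = 132430.

132430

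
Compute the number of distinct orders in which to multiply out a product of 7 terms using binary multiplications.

132

Ways to associate a product of 7 factors correspond to binary trees on 7 leaves, so the count is C_6.
C_6 = C(12,6)/7 = 924/7 = 132.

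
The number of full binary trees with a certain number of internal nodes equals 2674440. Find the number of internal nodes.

Full binary trees with n internal nodes are counted by C_n. Since C_14 = 2674440, the index is 14.

14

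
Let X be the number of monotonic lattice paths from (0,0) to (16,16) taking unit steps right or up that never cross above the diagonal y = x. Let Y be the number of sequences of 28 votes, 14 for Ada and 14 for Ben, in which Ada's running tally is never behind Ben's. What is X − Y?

32683230

Monotone paths in an n×n grid that stay weakly below the diagonal are counted by C_n; here n = 16. So X = C_16 = 35357670.
Reading a vote for the leader as '(' and for the other as ')' turns such a sequence into a balanced string of 14 pairs, so the count is C_14. So Y = C_14 = 2674440.
X − Y = 35357670 − 2674440 = 32683230.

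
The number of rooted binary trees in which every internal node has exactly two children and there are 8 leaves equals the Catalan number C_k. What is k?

A full binary tree with L leaves has L−1 internal nodes and is counted by C_{L−1}; L = 8 gives C_7.

7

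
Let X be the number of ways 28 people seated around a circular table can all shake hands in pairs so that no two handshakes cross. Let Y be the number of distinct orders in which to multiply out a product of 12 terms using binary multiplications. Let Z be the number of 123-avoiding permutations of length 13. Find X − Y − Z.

1872754

Non-crossing handshake pairings of 2n people are counted by C_n; 28 people gives n = 14. So X = C_14 = 2674440.
Bracketing 12 factors into binary products is counted by C_{12−1} = C_11. So Y = C_11 = 58786.
Permutations of [n] avoiding any single length-3 pattern are counted by C_n; here n = 13. So Z = C_13 = 742900.
X − Y − Z = 2674440 − 58786 − 742900 = 1872754.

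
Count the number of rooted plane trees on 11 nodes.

16796

Rooted ordered (plane) trees on m nodes have m−1 edges and are counted by C_{m−1}; m = 11 gives C_10.
C_10 = C_9 · 2(2·9+1)/(9+2) = 4862 · 38/11 = 16796.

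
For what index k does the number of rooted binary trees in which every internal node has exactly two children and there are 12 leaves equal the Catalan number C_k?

11

A full binary tree with L leaves has L−1 internal nodes and is counted by C_{L−1}; L = 12 gives C_11.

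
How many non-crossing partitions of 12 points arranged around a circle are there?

208012

Non-crossing partitions of an n-element set are counted by C_n; here n = 12.
C_12 = C_11 · 2(2·11+1)/(11+2) = 58786 · 46/13 = 208012.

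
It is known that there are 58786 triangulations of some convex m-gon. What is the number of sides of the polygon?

Triangulations of a convex m-gon are counted by C_{m−2}. The Catalan number equal to 58786 is C_11.
So m − 2 = 11, giving m = 13 sides.

13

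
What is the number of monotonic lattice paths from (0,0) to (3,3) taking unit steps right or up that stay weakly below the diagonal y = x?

Monotone paths in an n×n grid that stay weakly below the diagonal are counted by C_n; here n = 3.
C_3 = C(6,3)/4 = 20/4 = 5.

5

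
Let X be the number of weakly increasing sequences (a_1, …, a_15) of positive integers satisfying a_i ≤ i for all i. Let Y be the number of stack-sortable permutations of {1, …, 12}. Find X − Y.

9486833

Such sub-staircase sequences of length n are counted by C_n; here n = 15. So X = C_15 = 9694845.
Stack-sortable permutations are exactly the 231-avoiding ones, counted by C_n; here n = 12. So Y = C_12 = 208012.
X − Y = 9694845 − 208012 = 9486833.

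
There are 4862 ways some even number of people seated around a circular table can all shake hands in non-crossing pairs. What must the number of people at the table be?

18

Non-crossing handshake pairings of 2n people are counted by C_n; 4862 = C_9.
So n = 9, and there are 2n = 18 people.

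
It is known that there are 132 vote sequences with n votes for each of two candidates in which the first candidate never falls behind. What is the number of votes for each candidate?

6

Such ballot sequences with n votes each are counted by C_n; 132 = C_6.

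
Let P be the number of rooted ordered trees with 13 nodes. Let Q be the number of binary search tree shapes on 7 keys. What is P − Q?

207583

A rooted plane tree on 13 nodes has 12 edges, and such trees are counted by C_12. So P = C_12 = 208012.
There are C_n binary search tree shapes on n keys; with n = 7 that is C_7. So Q = C_7 = 429.
P − Q = 208012 − 429 = 207583.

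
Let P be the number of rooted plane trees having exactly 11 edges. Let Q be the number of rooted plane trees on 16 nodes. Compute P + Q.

9753631

A rooted plane tree with 11 edges has 12 nodes, and the count is C_11. So P = C_11 = 58786.
A rooted plane tree on 16 nodes has 15 edges, and such trees are counted by C_15. So Q = C_15 = 9694845.
P + Q = 58786 + 9694845 = 9753631.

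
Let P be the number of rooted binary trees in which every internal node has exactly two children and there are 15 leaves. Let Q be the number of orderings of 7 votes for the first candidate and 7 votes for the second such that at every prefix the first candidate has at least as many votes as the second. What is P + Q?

2674869

Full binary trees with 15 leaves have 15−1 = 14 internal nodes, so there are C_14 of them. So P = C_14 = 2674440.
Reading a vote for the leader as '(' and for the other as ')' turns such a sequence into a balanced string of 7 pairs, so the count is C_7. So Q = C_7 = 429.
P + Q = 2674440 + 429 = 2674869.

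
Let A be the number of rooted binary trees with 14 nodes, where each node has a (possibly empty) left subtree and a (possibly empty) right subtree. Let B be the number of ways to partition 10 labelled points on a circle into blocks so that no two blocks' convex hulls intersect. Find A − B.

Binary trees (left/right distinguished) on n nodes are counted by C_n; here n = 14. So A = C_14 = 2674440.
The non-crossing partitions of [10] form a lattice of size C_10. So B = C_10 = 16796.
A − B = 2674440 − 16796 = 2657644.

2657644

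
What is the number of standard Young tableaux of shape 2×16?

35357670

Standard Young tableaux of shape 2×n are counted by C_n; here n = 16.
C_16 = C(32,16)/17 = 601080390/17 = 35357670.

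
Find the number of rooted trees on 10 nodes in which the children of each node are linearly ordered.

A rooted plane tree on 10 nodes has 9 edges, and such trees are counted by C_9.
C_9 = C(18,9)/10 = 48620/10 = 4862.

4862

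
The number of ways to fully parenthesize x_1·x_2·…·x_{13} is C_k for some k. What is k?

12

Parenthesizations of m factors correspond to full binary trees with m leaves, counted by C_{m−1}; m = 13 gives C_12.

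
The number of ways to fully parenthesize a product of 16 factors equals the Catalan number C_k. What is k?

Ways to associate a product of 16 factors correspond to binary trees on 16 leaves, so the count is C_15.

15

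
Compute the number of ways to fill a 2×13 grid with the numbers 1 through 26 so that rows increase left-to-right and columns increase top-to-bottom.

By the hook-length formula (or a Dyck-path bijection), SYT of shape 2×13 number C_13.
C_13 = 742900.

742900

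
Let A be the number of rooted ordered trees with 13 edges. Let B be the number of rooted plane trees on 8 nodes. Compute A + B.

743329

Rooted ordered trees with n edges are counted by C_n; here n = 13. So A = C_13 = 742900.
A rooted plane tree on 8 nodes has 7 edges, and such trees are counted by C_7. So B = C_7 = 429.
A + B = 742900 + 429 = 743329.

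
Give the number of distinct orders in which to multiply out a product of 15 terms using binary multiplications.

Ways to associate a product of 15 factors correspond to binary trees on 15 leaves, so the count is C_14.
C_14 = C(28,14)/15 = 40116600/15 = 2674440.

2674440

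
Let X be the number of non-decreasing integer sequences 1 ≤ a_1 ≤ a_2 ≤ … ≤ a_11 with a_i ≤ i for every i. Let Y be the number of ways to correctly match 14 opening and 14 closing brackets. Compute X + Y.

Weakly increasing sequences with a_i ≤ i biject with Dyck paths of semilength 11, so there are C_11. So X = C_11 = 58786.
A balanced arrangement of 14 bracket pairs is a Dyck word of semilength 14, so the count is C_14. So Y = C_14 = 2674440.
X + Y = 58786 + 2674440 = 2733226.

2733226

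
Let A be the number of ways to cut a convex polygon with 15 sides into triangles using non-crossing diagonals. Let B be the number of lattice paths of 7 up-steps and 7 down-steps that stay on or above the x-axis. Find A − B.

742471

A convex 15-gon is triangulated into 13 triangles, and the number of such triangulations is the Catalan number C_{15−2} = C_13. So A = C_13 = 742900.
A Dyck path with 7 up-steps and 7 down-steps has semilength 7, so there are C_7 of them. So B = C_7 = 429.
A − B = 742900 − 429 = 742471.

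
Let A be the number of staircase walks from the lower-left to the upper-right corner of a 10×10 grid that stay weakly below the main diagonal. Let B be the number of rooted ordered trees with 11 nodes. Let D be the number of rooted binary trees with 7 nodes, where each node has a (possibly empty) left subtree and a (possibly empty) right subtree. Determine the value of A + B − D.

33163

Monotone paths in an n×n grid that stay weakly below the diagonal are counted by C_n; here n = 10. So A = C_10 = 16796.
Rooted ordered (plane) trees on m nodes have m−1 edges and are counted by C_{m−1}; m = 11 gives C_10. So B = C_10 = 16796.
Binary trees (left/right distinguished) on n nodes are counted by C_n; here n = 7. So D = C_7 = 429.
A + B − D = 16796 + 16796 − 429 = 33163.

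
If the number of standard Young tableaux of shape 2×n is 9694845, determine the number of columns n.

15

Standard Young tableaux of shape 2×n are counted by C_n. The Catalan number equal to 9694845 is C_15.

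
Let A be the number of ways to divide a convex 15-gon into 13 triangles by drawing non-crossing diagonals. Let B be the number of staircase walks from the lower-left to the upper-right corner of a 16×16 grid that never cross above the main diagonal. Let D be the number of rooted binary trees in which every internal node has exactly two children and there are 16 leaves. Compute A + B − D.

The number of triangulations of a 15-gon is the Catalan number C_13 (index = sides − 2). So A = C_13 = 742900.
Monotone paths in an n×n grid that stay weakly below the diagonal are counted by C_n; here n = 16. So B = C_16 = 35357670.
A full binary tree with L leaves has L−1 internal nodes and is counted by C_{L−1}; L = 16 gives C_15. So D = C_15 = 9694845.
A + B − D = 742900 + 35357670 − 9694845 = 26405725.

26405725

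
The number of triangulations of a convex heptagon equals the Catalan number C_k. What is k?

5

Triangulations of a convex m-gon are counted by C_{m−2}; with m = 7 this is C_5.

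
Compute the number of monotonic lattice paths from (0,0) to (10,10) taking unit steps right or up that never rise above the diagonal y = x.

Monotone paths in an n×n grid that stay weakly below the diagonal are counted by C_n; here n = 10.
C_10 = C(20,10)/11 = 184756/11 = 16796.

16796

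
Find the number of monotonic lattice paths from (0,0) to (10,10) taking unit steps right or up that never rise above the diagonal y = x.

Sub-diagonal monotone paths from (0,0) to (10,10) biject with Dyck paths of semilength 10, giving C_10.
C_10 = C(20,10)/11 = 184756/11 = 16796.

16796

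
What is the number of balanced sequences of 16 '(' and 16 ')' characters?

With 16 pairs the number of balanced bracket strings is the Catalan number C_16.
C_16 = 35357670.

35357670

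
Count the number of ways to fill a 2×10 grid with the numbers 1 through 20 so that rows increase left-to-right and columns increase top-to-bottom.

16796

Standard Young tableaux of shape 2×n are counted by C_n; here n = 10.
C_10 = 16796.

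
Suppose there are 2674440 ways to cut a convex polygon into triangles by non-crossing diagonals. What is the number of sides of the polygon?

16

Triangulations of a convex m-gon are counted by C_{m−2}; 2674440 = C_14.
So m − 2 = 14, giving m = 16 sides.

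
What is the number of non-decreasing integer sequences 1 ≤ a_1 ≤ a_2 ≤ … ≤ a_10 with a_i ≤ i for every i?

16796

Weakly increasing sequences with a_i ≤ i biject with Dyck paths of semilength 10, so there are C_10.
C_10 = 16796.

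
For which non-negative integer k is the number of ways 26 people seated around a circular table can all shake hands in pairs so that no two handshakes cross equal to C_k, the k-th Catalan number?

13

With 26 = 2·13 people, non-crossing handshake pairings are non-crossing perfect matchings on a circle, counted by C_13.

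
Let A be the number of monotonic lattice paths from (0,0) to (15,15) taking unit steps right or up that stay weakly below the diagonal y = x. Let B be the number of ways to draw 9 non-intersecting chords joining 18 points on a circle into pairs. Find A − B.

9689983

Monotone paths in an n×n grid that stay weakly below the diagonal are counted by C_n; here n = 15. So A = C_15 = 9694845.
Pairing 18 circle points by 9 non-crossing chords gives C_9 matchings. So B = C_9 = 4862.
A − B = 9694845 − 4862 = 9689983.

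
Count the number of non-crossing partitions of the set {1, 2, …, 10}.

16796

The non-crossing partitions of [10] form a lattice of size C_10.
C_10 = C(20,10)/11 = 184756/11 = 16796.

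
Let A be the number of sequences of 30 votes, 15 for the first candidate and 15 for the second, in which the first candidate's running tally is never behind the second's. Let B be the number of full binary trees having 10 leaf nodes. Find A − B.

9689983

Ballot sequences with n votes each where one side never trails are Dyck words, counted by C_n; here n = 15. So A = C_15 = 9694845.
Full binary trees with 10 leaves have 10−1 = 9 internal nodes, so there are C_9 of them. So B = C_9 = 4862.
A − B = 9694845 − 4862 = 9689983.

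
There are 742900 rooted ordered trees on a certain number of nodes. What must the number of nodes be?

Rooted ordered trees on m nodes are counted by C_{m−1}, and C_13 = 742900.
So the index is 13, and the number of nodes is 13 + 1 = 14.

14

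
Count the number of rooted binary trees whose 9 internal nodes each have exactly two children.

The number of full binary trees on 9 internal nodes is the Catalan number C_9.
C_9 = C(18,9)/10 = 48620/10 = 4862.

4862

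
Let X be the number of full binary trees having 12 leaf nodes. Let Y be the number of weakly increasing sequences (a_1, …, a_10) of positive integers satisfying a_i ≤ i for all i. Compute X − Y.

41990

A full binary tree with L leaves has L−1 internal nodes and is counted by C_{L−1}; L = 12 gives C_11. So X = C_11 = 58786.
Such sub-staircase sequences of length n are counted by C_n; here n = 10. So Y = C_10 = 16796.
X − Y = 58786 − 16796 = 41990.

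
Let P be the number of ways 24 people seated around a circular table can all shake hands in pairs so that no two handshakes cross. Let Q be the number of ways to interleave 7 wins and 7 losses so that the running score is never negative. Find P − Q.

With 24 = 2·12 people, non-crossing handshake pairings are non-crossing perfect matchings on a circle, counted by C_12. So P = C_12 = 208012.
Reading a vote for the leader as '(' and for the other as ')' turns such a sequence into a balanced string of 7 pairs, so the count is C_7. So Q = C_7 = 429.
P − Q = 208012 − 429 = 207583.

207583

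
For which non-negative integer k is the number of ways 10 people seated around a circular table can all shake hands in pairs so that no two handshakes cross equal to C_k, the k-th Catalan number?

5

Non-crossing handshake pairings of 2n people are counted by C_n; 10 people gives n = 5.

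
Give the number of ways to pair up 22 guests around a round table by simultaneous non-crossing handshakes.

58786

With 22 = 2·11 people, non-crossing handshake pairings are non-crossing perfect matchings on a circle, counted by C_11.
C_11 = C(22,11)/12 = 705432/12 = 58786.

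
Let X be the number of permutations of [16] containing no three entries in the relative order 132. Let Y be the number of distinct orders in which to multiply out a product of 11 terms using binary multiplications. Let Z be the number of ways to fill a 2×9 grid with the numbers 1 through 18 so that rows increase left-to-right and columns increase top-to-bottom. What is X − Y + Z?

35345736

Permutations of [n] avoiding any single length-3 pattern are counted by C_n; here n = 16. So X = C_16 = 35357670.
Bracketing 11 factors into binary products is counted by C_{11−1} = C_10. So Y = C_10 = 16796.
Standard Young tableaux of shape 2×n are counted by C_n; here n = 9. So Z = C_9 = 4862.
X − Y + Z = 35357670 − 16796 + 4862 = 35345736.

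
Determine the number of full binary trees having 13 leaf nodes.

208012

Full binary trees with 13 leaves have 13−1 = 12 internal nodes, so there are C_12 of them.
C_12 = 208012.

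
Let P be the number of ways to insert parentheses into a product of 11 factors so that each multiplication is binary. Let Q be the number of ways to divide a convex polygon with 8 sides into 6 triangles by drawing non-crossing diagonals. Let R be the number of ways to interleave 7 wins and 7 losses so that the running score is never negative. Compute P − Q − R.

Ways to associate a product of 11 factors correspond to binary trees on 11 leaves, so the count is C_10. So P = C_10 = 16796.
A convex 8-gon is triangulated into 6 triangles, and the number of such triangulations is the Catalan number C_{8−2} = C_6. So Q = C_6 = 132.
Ballot sequences with n votes each where one side never trails are Dyck words, counted by C_n; here n = 7. So R = C_7 = 429.
P − Q − R = 16796 − 132 − 429 = 16235.

16235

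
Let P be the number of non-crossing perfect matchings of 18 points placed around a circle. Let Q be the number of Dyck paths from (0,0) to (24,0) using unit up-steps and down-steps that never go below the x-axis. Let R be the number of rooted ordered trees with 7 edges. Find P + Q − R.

212445

Pairing 18 circle points by 9 non-crossing chords gives C_9 matchings. So P = C_9 = 4862.
Dyck paths of semilength n (length 2n) are counted by C_n; here n = 12. So Q = C_12 = 208012.
Rooted ordered trees with n edges are counted by C_n; here n = 7. So R = C_7 = 429.
P + Q − R = 4862 + 208012 − 429 = 212445.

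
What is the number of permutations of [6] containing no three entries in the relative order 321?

For any fixed pattern of length 3, the pattern-avoiding permutations of [6] number C_6.
C_6 = C(12,6)/7 = 924/7 = 132.

132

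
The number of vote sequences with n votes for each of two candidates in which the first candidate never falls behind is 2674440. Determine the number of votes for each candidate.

14

Such ballot sequences with n votes each are counted by C_n, and C_14 = 2674440.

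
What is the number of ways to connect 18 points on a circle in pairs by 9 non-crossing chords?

4862

Pairing 18 circle points by 9 non-crossing chords gives C_9 matchings.
C_9 = C(18,9)/10 = 48620/10 = 4862.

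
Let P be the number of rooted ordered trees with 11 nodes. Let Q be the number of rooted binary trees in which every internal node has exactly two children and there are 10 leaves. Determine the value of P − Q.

11934

Rooted ordered (plane) trees on m nodes have m−1 edges and are counted by C_{m−1}; m = 11 gives C_10. So P = C_10 = 16796.
A full binary tree with L leaves has L−1 internal nodes and is counted by C_{L−1}; L = 10 gives C_9. So Q = C_9 = 4862.
P − Q = 16796 − 4862 = 11934.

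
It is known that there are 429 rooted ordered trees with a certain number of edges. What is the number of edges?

7

Rooted ordered trees with n edges are counted by C_n, and C_7 = 429.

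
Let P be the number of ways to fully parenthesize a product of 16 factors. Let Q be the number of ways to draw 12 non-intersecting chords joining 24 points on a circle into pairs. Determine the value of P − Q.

9486833

Parenthesizations of m factors correspond to full binary trees with m leaves, counted by C_{m−1}; m = 16 gives C_15. So P = C_15 = 9694845.
Non-crossing perfect matchings of 2n points on a circle are counted by C_n; with 24 points, n = 12. So Q = C_12 = 208012.
P − Q = 9694845 − 208012 = 9486833.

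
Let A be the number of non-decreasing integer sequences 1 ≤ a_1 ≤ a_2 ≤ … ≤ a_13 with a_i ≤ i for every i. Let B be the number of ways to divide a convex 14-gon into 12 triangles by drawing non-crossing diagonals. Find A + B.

Weakly increasing sequences with a_i ≤ i biject with Dyck paths of semilength 13, so there are C_13. So A = C_13 = 742900.
The number of triangulations of a 14-gon is the Catalan number C_12 (index = sides − 2). So B = C_12 = 208012.
A + B = 742900 + 208012 = 950912.

950912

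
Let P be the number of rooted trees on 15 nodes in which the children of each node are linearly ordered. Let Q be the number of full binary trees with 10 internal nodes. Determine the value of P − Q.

A rooted plane tree on 15 nodes has 14 edges, and such trees are counted by C_14. So P = C_14 = 2674440.
The number of full binary trees on 10 internal nodes is the Catalan number C_10. So Q = C_10 = 16796.
P − Q = 2674440 − 16796 = 2657644.

2657644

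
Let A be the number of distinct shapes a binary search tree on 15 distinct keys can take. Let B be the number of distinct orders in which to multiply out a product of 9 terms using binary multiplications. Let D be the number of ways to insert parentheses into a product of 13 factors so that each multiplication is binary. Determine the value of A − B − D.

9485403

There are C_n binary search tree shapes on n keys; with n = 15 that is C_15. So A = C_15 = 9694845.
Parenthesizations of m factors correspond to full binary trees with m leaves, counted by C_{m−1}; m = 9 gives C_8. So B = C_8 = 1430.
Parenthesizations of m factors correspond to full binary trees with m leaves, counted by C_{m−1}; m = 13 gives C_12. So D = C_12 = 208012.
A − B − D = 9694845 − 1430 − 208012 = 9485403.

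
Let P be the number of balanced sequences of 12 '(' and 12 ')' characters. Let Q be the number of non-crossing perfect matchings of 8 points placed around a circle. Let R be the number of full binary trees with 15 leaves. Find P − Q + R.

With 12 pairs the number of balanced bracket strings is the Catalan number C_12. So P = C_12 = 208012.
Pairing 8 circle points by 4 non-crossing chords gives C_4 matchings. So Q = C_4 = 14.
A full binary tree with L leaves has L−1 internal nodes and is counted by C_{L−1}; L = 15 gives C_14. So R = C_14 = 2674440.
P − Q + R = 208012 − 14 + 2674440 = 2882438.

2882438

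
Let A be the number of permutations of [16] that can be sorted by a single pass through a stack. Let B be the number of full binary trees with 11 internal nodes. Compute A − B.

35298884

Stack-sortable permutations are exactly the 231-avoiding ones, counted by C_n; here n = 16. So A = C_16 = 35357670.
Full binary trees with n internal nodes are counted by C_n; here n = 11. So B = C_11 = 58786.
A − B = 35357670 − 58786 = 35298884.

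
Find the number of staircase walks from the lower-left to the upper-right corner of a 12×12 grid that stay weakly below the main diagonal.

208012

Monotone paths in an n×n grid that stay weakly below the diagonal are counted by C_n; here n = 12.
C_12 = C(24,12)/13 = 2704156/13 = 208012.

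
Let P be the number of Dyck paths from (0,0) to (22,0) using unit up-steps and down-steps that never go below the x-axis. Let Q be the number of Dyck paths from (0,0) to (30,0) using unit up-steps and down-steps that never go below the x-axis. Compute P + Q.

9753631

A Dyck path with 11 up-steps and 11 down-steps has semilength 11, so there are C_11 of them. So P = C_11 = 58786.
Dyck paths of semilength n (length 2n) are counted by C_n; here n = 15. So Q = C_15 = 9694845.
P + Q = 58786 + 9694845 = 9753631.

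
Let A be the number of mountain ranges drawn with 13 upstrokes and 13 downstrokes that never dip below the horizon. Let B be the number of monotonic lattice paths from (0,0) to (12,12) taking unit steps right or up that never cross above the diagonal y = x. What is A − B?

A Dyck path with 13 up-steps and 13 down-steps has semilength 13, so there are C_13 of them. So A = C_13 = 742900.
Sub-diagonal monotone paths from (0,0) to (12,12) biject with Dyck paths of semilength 12, giving C_12. So B = C_12 = 208012.
A − B = 742900 − 208012 = 534888.

534888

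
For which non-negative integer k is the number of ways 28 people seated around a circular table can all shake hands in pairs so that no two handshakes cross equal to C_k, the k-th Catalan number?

Non-crossing handshake pairings of 2n people are counted by C_n; 28 people gives n = 14.

14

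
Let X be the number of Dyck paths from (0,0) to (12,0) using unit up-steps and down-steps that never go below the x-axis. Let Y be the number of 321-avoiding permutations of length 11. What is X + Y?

58918

Paths of 6 up- and 6 down-steps that never dip below the axis are Dyck paths; their count is C_6. So X = C_6 = 132.
Permutations of [n] avoiding any single length-3 pattern are counted by C_n; here n = 11. So Y = C_11 = 58786.
X + Y = 132 + 58786 = 58918.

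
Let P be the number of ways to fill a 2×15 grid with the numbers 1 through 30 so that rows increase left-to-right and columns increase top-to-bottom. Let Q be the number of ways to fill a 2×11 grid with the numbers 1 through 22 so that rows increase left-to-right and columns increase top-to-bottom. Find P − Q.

By the hook-length formula (or a Dyck-path bijection), SYT of shape 2×15 number C_15. So P = C_15 = 9694845.
By the hook-length formula (or a Dyck-path bijection), SYT of shape 2×11 number C_11. So Q = C_11 = 58786.
P − Q = 9694845 − 58786 = 9636059.

9636059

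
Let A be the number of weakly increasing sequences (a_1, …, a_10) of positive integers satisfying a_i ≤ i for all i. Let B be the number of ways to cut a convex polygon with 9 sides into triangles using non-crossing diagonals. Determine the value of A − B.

Weakly increasing sequences with a_i ≤ i biject with Dyck paths of semilength 10, so there are C_10. So A = C_10 = 16796.
Triangulations of a convex m-gon are counted by C_{m−2}; with m = 9 this is C_7. So B = C_7 = 429.
A − B = 16796 − 429 = 16367.

16367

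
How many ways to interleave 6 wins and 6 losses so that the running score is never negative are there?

Ballot sequences with n votes each where one side never trails are Dyck words, counted by C_n; here n = 6.
C_6 = C_5 · 2(2·5+1)/(5+2) = 42 · 22/7 = 132.

132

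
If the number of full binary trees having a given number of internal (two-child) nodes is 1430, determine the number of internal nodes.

Full binary trees with n internal nodes are counted by C_n; 1430 = C_8.

8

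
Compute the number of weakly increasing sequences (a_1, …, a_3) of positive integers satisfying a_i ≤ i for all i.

5

Weakly increasing sequences with a_i ≤ i biject with Dyck paths of semilength 3, so there are C_3.
C_3 = 5.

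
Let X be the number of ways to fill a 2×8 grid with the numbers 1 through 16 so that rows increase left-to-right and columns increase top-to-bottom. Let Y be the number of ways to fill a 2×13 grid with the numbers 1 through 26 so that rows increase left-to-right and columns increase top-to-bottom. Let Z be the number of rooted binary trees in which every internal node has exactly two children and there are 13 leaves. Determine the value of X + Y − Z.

Standard Young tableaux of shape 2×n are counted by C_n; here n = 8. So X = C_8 = 1430.
Standard Young tableaux of shape 2×n are counted by C_n; here n = 13. So Y = C_13 = 742900.
A full binary tree with L leaves has L−1 internal nodes and is counted by C_{L−1}; L = 13 gives C_12. So Z = C_12 = 208012.
X + Y − Z = 1430 + 742900 − 208012 = 536318.

536318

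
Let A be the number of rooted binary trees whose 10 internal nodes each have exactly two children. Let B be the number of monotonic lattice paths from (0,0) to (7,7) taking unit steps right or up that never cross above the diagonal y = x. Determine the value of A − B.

16367

The number of full binary trees on 10 internal nodes is the Catalan number C_10. So A = C_10 = 16796.
Sub-diagonal monotone paths from (0,0) to (7,7) biject with Dyck paths of semilength 7, giving C_7. So B = C_7 = 429.
A − B = 16796 − 429 = 16367.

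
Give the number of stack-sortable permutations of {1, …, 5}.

By Knuth's characterisation, the stack-sortable permutations of length 5 are the 231-avoiders, numbering C_5.
C_5 = 42.

42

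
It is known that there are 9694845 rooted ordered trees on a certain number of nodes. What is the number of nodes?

16

Rooted ordered trees on m nodes are counted by C_{m−1}. The Catalan number equal to 9694845 is C_15.
So the index is 15, and the number of nodes is 15 + 1 = 16.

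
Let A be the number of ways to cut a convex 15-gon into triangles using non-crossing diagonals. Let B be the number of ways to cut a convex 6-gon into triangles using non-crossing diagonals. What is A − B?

A convex 15-gon is triangulated into 13 triangles, and the number of such triangulations is the Catalan number C_{15−2} = C_13. So A = C_13 = 742900.
The number of triangulations of a 6-gon is the Catalan number C_4 (index = sides − 2). So B = C_4 = 14.
A − B = 742900 − 14 = 742886.

742886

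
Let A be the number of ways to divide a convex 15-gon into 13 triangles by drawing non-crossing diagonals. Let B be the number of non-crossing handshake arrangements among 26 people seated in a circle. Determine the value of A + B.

1485800

A convex 15-gon is triangulated into 13 triangles, and the number of such triangulations is the Catalan number C_{15−2} = C_13. So A = C_13 = 742900.
Non-crossing handshake pairings of 2n people are counted by C_n; 26 people gives n = 13. So B = C_13 = 742900.
A + B = 742900 + 742900 = 1485800.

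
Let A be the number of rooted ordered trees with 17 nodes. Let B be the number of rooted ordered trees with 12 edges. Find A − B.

35149658

Rooted ordered (plane) trees on m nodes have m−1 edges and are counted by C_{m−1}; m = 17 gives C_16. So A = C_16 = 35357670.
A rooted plane tree with 12 edges has 13 nodes, and the count is C_12. So B = C_12 = 208012.
A − B = 35357670 − 208012 = 35149658.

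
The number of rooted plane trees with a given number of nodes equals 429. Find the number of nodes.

8

Rooted ordered trees on m nodes are counted by C_{m−1}. Since C_7 = 429, the index is 7.
So the index is 7, and the number of nodes is 7 + 1 = 8.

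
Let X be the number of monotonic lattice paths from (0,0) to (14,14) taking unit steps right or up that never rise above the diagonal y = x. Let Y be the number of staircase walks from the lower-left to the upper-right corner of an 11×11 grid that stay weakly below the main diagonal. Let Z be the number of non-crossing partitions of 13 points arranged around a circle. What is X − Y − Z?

1872754

Sub-diagonal monotone paths from (0,0) to (14,14) biject with Dyck paths of semilength 14, giving C_14. So X = C_14 = 2674440.
Monotone paths in an n×n grid that stay weakly below the diagonal are counted by C_n; here n = 11. So Y = C_11 = 58786.
Non-crossing partitions of an n-element set are counted by C_n; here n = 13. So Z = C_13 = 742900.
X − Y − Z = 2674440 − 58786 − 742900 = 1872754.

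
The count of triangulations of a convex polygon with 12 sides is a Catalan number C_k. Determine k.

10

The number of triangulations of a 12-gon is the Catalan number C_10 (index = sides − 2).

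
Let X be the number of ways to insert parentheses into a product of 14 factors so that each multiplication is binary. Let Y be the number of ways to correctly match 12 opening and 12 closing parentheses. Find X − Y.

Ways to associate a product of 14 factors correspond to binary trees on 14 leaves, so the count is C_13. So X = C_13 = 742900.
A balanced arrangement of 12 bracket pairs is a Dyck word of semilength 12, so the count is C_12. So Y = C_12 = 208012.
X − Y = 742900 − 208012 = 534888.

534888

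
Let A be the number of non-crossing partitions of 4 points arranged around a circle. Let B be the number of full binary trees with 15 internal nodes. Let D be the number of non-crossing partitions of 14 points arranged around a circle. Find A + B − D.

The non-crossing partitions of [4] form a lattice of size C_4. So A = C_4 = 14.
Full binary trees with n internal nodes are counted by C_n; here n = 15. So B = C_15 = 9694845.
Non-crossing partitions of an n-element set are counted by C_n; here n = 14. So D = C_14 = 2674440.
A + B − D = 14 + 9694845 − 2674440 = 7020419.

7020419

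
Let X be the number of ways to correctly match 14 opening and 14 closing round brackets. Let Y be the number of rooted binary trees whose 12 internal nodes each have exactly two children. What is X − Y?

2466428

With 14 pairs the number of balanced bracket strings is the Catalan number C_14. So X = C_14 = 2674440.
Full binary trees with n internal nodes are counted by C_n; here n = 12. So Y = C_12 = 208012.
X − Y = 2674440 − 208012 = 2466428.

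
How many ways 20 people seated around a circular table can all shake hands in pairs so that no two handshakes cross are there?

With 20 = 2·10 people, non-crossing handshake pairings are non-crossing perfect matchings on a circle, counted by C_10.
C_10 = C_9 · 2(2·9+1)/(9+2) = 4862 · 38/11 = 16796.

16796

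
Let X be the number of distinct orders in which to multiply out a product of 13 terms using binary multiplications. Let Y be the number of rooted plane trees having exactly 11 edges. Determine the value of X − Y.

Ways to associate a product of 13 factors correspond to binary trees on 13 leaves, so the count is C_12. So X = C_12 = 208012.
A rooted plane tree with 11 edges has 12 nodes, and the count is C_11. So Y = C_11 = 58786.
X − Y = 208012 − 58786 = 149226.

149226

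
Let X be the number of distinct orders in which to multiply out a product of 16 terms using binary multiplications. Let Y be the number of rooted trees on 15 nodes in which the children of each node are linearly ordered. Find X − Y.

7020405

Parenthesizations of m factors correspond to full binary trees with m leaves, counted by C_{m−1}; m = 16 gives C_15. So X = C_15 = 9694845.
A rooted plane tree on 15 nodes has 14 edges, and such trees are counted by C_14. So Y = C_14 = 2674440.
X − Y = 9694845 − 2674440 = 7020405.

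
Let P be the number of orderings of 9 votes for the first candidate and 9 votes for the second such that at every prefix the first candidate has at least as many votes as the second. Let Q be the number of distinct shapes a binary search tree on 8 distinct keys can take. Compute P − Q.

Reading a vote for the leader as '(' and for the other as ')' turns such a sequence into a balanced string of 9 pairs, so the count is C_9. So P = C_9 = 4862.
Rooted binary trees with 8 nodes (each child slot possibly empty) number C_8. So Q = C_8 = 1430.
P − Q = 4862 − 1430 = 3432.

3432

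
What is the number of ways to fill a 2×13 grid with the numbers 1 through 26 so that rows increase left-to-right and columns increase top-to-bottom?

By the hook-length formula (or a Dyck-path bijection), SYT of shape 2×13 number C_13.
C_13 = C_12 · 2(2·12+1)/(12+2) = 208012 · 50/14 = 742900.

742900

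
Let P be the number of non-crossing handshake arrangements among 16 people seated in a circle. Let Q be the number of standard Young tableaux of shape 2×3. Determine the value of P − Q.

1425

With 16 = 2·8 people, non-crossing handshake pairings are non-crossing perfect matchings on a circle, counted by C_8. So P = C_8 = 1430.
By the hook-length formula (or a Dyck-path bijection), SYT of shape 2×3 number C_3. So Q = C_3 = 5.
P − Q = 1430 − 5 = 1425.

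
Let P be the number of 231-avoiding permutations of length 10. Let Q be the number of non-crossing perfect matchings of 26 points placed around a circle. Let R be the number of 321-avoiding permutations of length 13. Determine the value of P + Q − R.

16796

For any fixed pattern of length 3, the pattern-avoiding permutations of [10] number C_10. So P = C_10 = 16796.
Non-crossing perfect matchings of 2n points on a circle are counted by C_n; with 26 points, n = 13. So Q = C_13 = 742900.
Permutations of [n] avoiding any single length-3 pattern are counted by C_n; here n = 13. So R = C_13 = 742900.
P + Q − R = 16796 + 742900 − 742900 = 16796.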